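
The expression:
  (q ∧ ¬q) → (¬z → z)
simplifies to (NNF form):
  True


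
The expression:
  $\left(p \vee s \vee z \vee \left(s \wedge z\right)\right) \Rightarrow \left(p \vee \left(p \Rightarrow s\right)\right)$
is always true.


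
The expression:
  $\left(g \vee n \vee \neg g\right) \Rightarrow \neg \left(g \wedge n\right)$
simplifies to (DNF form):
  $\neg g \vee \neg n$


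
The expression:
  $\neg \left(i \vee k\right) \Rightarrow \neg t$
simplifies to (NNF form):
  $i \vee k \vee \neg t$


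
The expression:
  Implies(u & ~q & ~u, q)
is always true.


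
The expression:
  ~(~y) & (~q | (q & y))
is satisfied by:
  {y: True}


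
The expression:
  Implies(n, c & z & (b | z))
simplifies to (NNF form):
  ~n | (c & z)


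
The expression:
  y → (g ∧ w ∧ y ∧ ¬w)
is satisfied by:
  {y: False}


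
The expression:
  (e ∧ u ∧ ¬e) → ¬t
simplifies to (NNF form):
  True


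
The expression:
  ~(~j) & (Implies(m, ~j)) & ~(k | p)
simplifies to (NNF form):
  j & ~k & ~m & ~p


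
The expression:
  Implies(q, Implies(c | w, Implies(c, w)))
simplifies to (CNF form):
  w | ~c | ~q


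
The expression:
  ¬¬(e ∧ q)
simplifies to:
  e ∧ q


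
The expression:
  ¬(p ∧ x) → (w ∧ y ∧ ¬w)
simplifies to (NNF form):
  p ∧ x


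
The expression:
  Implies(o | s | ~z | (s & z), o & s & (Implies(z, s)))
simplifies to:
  (o | z) & (o | ~s) & (s | ~o)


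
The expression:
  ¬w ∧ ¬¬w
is never true.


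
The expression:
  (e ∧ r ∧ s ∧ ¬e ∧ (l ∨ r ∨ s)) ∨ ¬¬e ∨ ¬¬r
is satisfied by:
  {r: True, e: True}
  {r: True, e: False}
  {e: True, r: False}


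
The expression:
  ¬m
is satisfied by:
  {m: False}


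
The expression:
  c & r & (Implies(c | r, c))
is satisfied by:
  {r: True, c: True}


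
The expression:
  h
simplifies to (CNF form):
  h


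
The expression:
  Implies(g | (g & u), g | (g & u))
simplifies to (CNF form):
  True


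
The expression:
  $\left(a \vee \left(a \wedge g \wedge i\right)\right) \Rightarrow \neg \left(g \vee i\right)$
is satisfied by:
  {g: False, a: False, i: False}
  {i: True, g: False, a: False}
  {g: True, i: False, a: False}
  {i: True, g: True, a: False}
  {a: True, i: False, g: False}


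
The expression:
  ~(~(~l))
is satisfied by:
  {l: False}


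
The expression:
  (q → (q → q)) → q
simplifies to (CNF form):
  q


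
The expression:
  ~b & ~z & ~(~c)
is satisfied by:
  {c: True, z: False, b: False}


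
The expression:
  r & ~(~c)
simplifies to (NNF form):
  c & r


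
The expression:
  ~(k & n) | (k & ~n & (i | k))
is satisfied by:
  {k: False, n: False}
  {n: True, k: False}
  {k: True, n: False}


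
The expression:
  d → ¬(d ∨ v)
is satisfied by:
  {d: False}


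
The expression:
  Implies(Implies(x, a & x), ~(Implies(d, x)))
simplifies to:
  (d & ~x) | (x & ~a)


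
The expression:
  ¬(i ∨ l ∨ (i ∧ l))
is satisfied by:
  {i: False, l: False}


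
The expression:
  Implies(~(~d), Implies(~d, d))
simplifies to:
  True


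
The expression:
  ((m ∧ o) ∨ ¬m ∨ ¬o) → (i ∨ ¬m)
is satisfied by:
  {i: True, m: False}
  {m: False, i: False}
  {m: True, i: True}


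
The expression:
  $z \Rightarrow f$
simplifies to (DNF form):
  $f \vee \neg z$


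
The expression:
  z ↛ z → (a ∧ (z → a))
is always true.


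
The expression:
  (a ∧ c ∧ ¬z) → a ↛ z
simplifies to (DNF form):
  True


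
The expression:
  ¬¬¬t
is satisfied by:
  {t: False}


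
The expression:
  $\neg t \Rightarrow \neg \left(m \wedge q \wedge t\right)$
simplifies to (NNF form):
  $\text{True}$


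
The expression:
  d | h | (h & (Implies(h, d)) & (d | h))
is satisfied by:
  {d: True, h: True}
  {d: True, h: False}
  {h: True, d: False}


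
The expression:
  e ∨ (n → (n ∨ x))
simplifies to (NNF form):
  True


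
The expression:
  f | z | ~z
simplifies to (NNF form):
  True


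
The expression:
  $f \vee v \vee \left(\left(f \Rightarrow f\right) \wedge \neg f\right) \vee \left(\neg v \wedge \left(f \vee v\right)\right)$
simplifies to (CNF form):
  $\text{True}$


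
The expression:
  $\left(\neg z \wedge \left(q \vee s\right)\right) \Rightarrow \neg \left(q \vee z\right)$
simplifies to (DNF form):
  $z \vee \neg q$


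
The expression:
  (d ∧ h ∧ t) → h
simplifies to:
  True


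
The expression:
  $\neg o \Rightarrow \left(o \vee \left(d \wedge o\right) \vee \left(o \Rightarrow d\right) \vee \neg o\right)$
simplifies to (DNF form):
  $\text{True}$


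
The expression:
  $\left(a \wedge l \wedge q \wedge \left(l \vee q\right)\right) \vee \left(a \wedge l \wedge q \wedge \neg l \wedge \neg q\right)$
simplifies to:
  $a \wedge l \wedge q$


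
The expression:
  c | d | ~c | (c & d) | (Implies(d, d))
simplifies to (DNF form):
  True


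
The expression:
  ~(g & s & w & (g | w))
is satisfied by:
  {s: False, g: False, w: False}
  {w: True, s: False, g: False}
  {g: True, s: False, w: False}
  {w: True, g: True, s: False}
  {s: True, w: False, g: False}
  {w: True, s: True, g: False}
  {g: True, s: True, w: False}


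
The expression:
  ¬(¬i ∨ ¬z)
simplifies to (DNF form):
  i ∧ z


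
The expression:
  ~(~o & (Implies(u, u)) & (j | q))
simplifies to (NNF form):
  o | (~j & ~q)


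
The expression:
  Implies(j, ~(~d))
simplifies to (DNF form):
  d | ~j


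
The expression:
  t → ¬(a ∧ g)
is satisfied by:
  {g: False, t: False, a: False}
  {a: True, g: False, t: False}
  {t: True, g: False, a: False}
  {a: True, t: True, g: False}
  {g: True, a: False, t: False}
  {a: True, g: True, t: False}
  {t: True, g: True, a: False}


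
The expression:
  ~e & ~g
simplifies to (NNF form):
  ~e & ~g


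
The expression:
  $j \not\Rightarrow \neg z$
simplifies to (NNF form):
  $j \wedge z$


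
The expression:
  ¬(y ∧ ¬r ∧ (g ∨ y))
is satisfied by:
  {r: True, y: False}
  {y: False, r: False}
  {y: True, r: True}


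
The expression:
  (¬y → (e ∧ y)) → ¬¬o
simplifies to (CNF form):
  o ∨ ¬y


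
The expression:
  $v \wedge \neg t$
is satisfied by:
  {v: True, t: False}


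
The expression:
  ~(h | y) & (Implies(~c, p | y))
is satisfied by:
  {c: True, p: True, y: False, h: False}
  {c: True, y: False, p: False, h: False}
  {p: True, c: False, y: False, h: False}


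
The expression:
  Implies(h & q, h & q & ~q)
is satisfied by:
  {h: False, q: False}
  {q: True, h: False}
  {h: True, q: False}


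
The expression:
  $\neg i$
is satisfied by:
  {i: False}


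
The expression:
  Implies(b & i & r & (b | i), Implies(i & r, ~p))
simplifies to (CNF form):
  ~b | ~i | ~p | ~r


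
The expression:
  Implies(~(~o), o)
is always true.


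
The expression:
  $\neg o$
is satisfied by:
  {o: False}


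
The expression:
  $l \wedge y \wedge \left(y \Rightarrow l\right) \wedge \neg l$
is never true.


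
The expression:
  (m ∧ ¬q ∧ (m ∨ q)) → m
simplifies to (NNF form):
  True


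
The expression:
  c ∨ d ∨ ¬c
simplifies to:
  True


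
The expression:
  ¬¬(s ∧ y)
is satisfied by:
  {s: True, y: True}


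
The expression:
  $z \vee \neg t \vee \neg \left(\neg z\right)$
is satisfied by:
  {z: True, t: False}
  {t: False, z: False}
  {t: True, z: True}


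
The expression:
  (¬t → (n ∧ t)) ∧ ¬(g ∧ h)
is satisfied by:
  {t: True, h: False, g: False}
  {t: True, g: True, h: False}
  {t: True, h: True, g: False}


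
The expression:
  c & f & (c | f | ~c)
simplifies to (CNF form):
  c & f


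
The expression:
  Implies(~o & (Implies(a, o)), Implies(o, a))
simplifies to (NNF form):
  True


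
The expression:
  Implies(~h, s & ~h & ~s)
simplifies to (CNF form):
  h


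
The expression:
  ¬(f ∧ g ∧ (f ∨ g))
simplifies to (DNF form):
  ¬f ∨ ¬g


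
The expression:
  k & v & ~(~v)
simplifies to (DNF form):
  k & v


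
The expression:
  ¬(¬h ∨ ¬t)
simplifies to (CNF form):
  h ∧ t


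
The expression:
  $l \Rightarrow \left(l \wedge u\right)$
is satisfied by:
  {u: True, l: False}
  {l: False, u: False}
  {l: True, u: True}


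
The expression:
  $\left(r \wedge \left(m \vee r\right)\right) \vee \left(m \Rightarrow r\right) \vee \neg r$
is always true.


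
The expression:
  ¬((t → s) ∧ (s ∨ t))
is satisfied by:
  {s: False}


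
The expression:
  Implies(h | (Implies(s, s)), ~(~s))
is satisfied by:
  {s: True}


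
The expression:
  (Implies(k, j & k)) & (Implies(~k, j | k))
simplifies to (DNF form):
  j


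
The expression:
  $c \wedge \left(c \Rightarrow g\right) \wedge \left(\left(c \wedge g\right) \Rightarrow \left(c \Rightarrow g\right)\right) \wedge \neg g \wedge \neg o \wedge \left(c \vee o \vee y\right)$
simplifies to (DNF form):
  $\text{False}$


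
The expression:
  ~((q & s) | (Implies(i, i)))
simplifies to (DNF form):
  False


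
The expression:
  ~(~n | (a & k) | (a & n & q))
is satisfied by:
  {n: True, k: False, a: False, q: False}
  {q: True, n: True, k: False, a: False}
  {k: True, n: True, q: False, a: False}
  {q: True, k: True, n: True, a: False}
  {a: True, n: True, q: False, k: False}


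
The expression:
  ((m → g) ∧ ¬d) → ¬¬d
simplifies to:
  d ∨ (m ∧ ¬g)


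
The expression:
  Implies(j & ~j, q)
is always true.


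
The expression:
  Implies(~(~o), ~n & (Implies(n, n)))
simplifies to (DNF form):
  ~n | ~o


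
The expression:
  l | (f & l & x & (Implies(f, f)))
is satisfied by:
  {l: True}


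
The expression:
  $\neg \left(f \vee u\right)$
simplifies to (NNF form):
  $\neg f \wedge \neg u$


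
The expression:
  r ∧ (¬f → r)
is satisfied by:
  {r: True}


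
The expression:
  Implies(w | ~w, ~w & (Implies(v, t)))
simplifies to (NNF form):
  ~w & (t | ~v)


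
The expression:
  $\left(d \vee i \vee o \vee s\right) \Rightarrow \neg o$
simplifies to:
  $\neg o$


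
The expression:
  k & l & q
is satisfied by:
  {k: True, q: True, l: True}


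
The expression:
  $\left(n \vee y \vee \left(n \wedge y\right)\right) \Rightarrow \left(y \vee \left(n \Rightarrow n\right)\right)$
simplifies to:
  $\text{True}$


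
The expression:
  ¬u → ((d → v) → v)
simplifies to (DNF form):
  d ∨ u ∨ v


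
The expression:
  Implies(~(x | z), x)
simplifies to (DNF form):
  x | z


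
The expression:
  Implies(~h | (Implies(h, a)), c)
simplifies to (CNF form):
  (c | h) & (c | ~a)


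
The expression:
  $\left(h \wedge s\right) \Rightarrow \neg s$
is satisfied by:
  {s: False, h: False}
  {h: True, s: False}
  {s: True, h: False}


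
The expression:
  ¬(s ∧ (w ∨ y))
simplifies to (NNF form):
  (¬w ∧ ¬y) ∨ ¬s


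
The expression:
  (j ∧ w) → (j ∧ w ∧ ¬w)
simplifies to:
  ¬j ∨ ¬w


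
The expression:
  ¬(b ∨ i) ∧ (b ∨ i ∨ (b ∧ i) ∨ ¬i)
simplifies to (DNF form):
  ¬b ∧ ¬i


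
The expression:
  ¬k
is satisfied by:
  {k: False}


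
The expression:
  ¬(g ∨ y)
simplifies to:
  ¬g ∧ ¬y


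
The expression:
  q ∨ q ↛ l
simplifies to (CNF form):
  q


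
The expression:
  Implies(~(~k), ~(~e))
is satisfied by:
  {e: True, k: False}
  {k: False, e: False}
  {k: True, e: True}


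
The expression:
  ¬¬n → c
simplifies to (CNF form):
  c ∨ ¬n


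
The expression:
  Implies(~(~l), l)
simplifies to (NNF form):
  True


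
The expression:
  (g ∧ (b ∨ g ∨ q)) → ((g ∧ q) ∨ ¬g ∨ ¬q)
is always true.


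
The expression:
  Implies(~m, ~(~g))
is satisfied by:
  {m: True, g: True}
  {m: True, g: False}
  {g: True, m: False}


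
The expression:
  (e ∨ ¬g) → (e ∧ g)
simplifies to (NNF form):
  g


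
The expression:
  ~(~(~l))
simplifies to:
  ~l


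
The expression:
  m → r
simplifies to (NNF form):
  r ∨ ¬m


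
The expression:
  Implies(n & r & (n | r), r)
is always true.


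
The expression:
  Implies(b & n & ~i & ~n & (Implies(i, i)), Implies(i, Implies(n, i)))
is always true.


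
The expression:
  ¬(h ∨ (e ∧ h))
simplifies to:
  ¬h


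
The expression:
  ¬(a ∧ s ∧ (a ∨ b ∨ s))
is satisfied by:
  {s: False, a: False}
  {a: True, s: False}
  {s: True, a: False}


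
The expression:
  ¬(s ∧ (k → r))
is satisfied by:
  {k: True, s: False, r: False}
  {k: False, s: False, r: False}
  {r: True, k: True, s: False}
  {r: True, k: False, s: False}
  {s: True, k: True, r: False}


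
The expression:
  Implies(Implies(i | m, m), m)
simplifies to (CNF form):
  i | m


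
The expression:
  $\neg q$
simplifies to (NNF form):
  $\neg q$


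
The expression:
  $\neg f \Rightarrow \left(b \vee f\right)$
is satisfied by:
  {b: True, f: True}
  {b: True, f: False}
  {f: True, b: False}


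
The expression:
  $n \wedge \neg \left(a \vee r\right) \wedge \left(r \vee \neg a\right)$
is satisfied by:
  {n: True, r: False, a: False}


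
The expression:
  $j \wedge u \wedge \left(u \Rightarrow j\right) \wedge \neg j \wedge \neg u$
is never true.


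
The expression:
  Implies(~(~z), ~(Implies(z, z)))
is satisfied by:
  {z: False}


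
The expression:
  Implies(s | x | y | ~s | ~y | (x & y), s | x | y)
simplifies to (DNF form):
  s | x | y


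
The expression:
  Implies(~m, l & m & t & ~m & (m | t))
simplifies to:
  m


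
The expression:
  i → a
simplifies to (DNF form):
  a ∨ ¬i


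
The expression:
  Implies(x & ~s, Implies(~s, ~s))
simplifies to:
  True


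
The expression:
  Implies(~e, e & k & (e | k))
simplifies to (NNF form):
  e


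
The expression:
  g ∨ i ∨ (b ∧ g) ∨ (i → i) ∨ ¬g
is always true.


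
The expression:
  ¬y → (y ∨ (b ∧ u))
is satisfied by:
  {y: True, b: True, u: True}
  {y: True, b: True, u: False}
  {y: True, u: True, b: False}
  {y: True, u: False, b: False}
  {b: True, u: True, y: False}


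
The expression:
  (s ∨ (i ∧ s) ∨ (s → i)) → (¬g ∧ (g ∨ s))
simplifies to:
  s ∧ ¬g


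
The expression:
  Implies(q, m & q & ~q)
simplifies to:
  ~q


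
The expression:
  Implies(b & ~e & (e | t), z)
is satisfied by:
  {z: True, e: True, t: False, b: False}
  {z: True, e: False, t: False, b: False}
  {e: True, z: False, t: False, b: False}
  {z: False, e: False, t: False, b: False}
  {b: True, z: True, e: True, t: False}
  {b: True, z: True, e: False, t: False}
  {b: True, e: True, z: False, t: False}
  {b: True, e: False, z: False, t: False}
  {z: True, t: True, e: True, b: False}
  {z: True, t: True, e: False, b: False}
  {t: True, e: True, z: False, b: False}
  {t: True, z: False, e: False, b: False}
  {b: True, t: True, z: True, e: True}
  {b: True, t: True, z: True, e: False}
  {b: True, t: True, e: True, z: False}


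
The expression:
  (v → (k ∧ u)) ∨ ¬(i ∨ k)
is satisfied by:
  {u: True, i: False, v: False, k: False}
  {u: False, i: False, v: False, k: False}
  {k: True, u: True, i: False, v: False}
  {k: True, u: False, i: False, v: False}
  {u: True, i: True, k: False, v: False}
  {i: True, k: False, v: False, u: False}
  {k: True, u: True, i: True, v: False}
  {k: True, i: True, u: False, v: False}
  {u: True, v: True, k: False, i: False}
  {v: True, k: False, i: False, u: False}
  {u: True, k: True, v: True, i: False}
  {k: True, u: True, v: True, i: True}


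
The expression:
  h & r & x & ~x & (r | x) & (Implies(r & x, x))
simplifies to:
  False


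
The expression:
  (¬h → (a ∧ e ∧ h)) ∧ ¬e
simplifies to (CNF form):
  h ∧ ¬e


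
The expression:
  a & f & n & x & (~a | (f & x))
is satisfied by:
  {a: True, x: True, f: True, n: True}


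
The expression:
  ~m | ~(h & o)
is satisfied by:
  {h: False, m: False, o: False}
  {o: True, h: False, m: False}
  {m: True, h: False, o: False}
  {o: True, m: True, h: False}
  {h: True, o: False, m: False}
  {o: True, h: True, m: False}
  {m: True, h: True, o: False}


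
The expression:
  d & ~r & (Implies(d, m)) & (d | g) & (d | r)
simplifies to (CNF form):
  d & m & ~r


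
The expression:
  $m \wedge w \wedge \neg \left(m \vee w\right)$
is never true.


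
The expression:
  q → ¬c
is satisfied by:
  {c: False, q: False}
  {q: True, c: False}
  {c: True, q: False}


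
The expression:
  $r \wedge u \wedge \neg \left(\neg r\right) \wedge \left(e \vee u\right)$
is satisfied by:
  {r: True, u: True}


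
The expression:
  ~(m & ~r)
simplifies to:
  r | ~m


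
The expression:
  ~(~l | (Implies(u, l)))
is never true.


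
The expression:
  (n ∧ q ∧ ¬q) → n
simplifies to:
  True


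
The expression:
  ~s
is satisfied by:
  {s: False}


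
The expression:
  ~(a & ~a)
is always true.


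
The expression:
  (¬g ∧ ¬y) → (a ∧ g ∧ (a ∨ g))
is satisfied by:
  {y: True, g: True}
  {y: True, g: False}
  {g: True, y: False}


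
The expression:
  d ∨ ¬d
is always true.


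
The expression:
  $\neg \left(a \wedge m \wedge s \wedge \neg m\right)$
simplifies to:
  $\text{True}$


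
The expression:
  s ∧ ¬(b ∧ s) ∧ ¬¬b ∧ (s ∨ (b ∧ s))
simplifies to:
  False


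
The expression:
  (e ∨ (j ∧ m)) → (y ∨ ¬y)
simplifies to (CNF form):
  True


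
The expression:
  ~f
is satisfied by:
  {f: False}


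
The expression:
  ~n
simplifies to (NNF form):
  ~n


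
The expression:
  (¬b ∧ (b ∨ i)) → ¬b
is always true.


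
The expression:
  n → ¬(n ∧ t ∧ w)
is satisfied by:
  {w: False, t: False, n: False}
  {n: True, w: False, t: False}
  {t: True, w: False, n: False}
  {n: True, t: True, w: False}
  {w: True, n: False, t: False}
  {n: True, w: True, t: False}
  {t: True, w: True, n: False}


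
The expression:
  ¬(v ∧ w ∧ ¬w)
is always true.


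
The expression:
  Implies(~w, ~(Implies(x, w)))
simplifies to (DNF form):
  w | x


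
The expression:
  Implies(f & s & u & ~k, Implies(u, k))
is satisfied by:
  {k: True, s: False, u: False, f: False}
  {k: False, s: False, u: False, f: False}
  {f: True, k: True, s: False, u: False}
  {f: True, k: False, s: False, u: False}
  {k: True, u: True, f: False, s: False}
  {u: True, f: False, s: False, k: False}
  {f: True, u: True, k: True, s: False}
  {f: True, u: True, k: False, s: False}
  {k: True, s: True, f: False, u: False}
  {s: True, f: False, u: False, k: False}
  {k: True, f: True, s: True, u: False}
  {f: True, s: True, k: False, u: False}
  {k: True, u: True, s: True, f: False}
  {u: True, s: True, f: False, k: False}
  {f: True, u: True, s: True, k: True}


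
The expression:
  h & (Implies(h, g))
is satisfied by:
  {h: True, g: True}


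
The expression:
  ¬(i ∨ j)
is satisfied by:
  {i: False, j: False}


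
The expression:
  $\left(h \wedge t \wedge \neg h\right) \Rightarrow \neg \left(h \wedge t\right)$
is always true.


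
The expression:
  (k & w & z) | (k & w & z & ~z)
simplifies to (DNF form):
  k & w & z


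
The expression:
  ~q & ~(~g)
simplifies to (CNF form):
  g & ~q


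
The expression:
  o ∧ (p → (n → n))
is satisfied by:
  {o: True}


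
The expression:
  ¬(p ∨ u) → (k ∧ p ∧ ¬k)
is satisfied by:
  {u: True, p: True}
  {u: True, p: False}
  {p: True, u: False}


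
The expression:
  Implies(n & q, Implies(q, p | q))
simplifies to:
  True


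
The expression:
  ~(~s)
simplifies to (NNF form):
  s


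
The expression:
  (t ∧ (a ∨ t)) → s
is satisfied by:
  {s: True, t: False}
  {t: False, s: False}
  {t: True, s: True}


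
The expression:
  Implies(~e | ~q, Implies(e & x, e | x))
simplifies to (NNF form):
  True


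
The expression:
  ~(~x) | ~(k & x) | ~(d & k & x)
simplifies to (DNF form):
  True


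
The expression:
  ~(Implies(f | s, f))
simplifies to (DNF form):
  s & ~f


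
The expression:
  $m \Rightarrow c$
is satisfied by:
  {c: True, m: False}
  {m: False, c: False}
  {m: True, c: True}


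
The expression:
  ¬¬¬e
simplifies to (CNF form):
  ¬e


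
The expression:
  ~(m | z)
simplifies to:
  ~m & ~z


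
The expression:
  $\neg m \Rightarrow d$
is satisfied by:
  {d: True, m: True}
  {d: True, m: False}
  {m: True, d: False}


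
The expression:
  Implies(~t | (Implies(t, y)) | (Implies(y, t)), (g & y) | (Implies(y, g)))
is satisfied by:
  {g: True, y: False}
  {y: False, g: False}
  {y: True, g: True}


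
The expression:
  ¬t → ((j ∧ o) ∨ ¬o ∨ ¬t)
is always true.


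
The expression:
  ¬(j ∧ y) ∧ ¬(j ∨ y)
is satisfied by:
  {y: False, j: False}


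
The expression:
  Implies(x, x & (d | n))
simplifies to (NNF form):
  d | n | ~x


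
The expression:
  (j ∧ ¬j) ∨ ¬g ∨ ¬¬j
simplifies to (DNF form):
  j ∨ ¬g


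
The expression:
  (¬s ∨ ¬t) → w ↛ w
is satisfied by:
  {t: True, s: True}


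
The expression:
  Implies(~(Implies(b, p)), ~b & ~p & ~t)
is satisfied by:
  {p: True, b: False}
  {b: False, p: False}
  {b: True, p: True}


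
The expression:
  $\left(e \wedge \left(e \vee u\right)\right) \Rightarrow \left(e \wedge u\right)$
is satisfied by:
  {u: True, e: False}
  {e: False, u: False}
  {e: True, u: True}


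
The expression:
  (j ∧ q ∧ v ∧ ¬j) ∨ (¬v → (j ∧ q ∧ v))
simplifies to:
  v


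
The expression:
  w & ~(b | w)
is never true.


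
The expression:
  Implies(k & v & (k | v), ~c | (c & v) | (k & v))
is always true.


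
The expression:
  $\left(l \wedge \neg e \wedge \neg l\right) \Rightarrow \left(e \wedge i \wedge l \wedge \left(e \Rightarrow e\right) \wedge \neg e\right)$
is always true.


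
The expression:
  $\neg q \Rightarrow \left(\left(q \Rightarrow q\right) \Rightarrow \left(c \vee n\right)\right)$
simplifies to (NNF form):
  $c \vee n \vee q$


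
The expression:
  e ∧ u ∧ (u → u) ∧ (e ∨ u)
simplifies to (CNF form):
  e ∧ u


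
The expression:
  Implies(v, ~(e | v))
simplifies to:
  ~v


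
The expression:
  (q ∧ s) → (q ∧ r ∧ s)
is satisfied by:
  {r: True, s: False, q: False}
  {s: False, q: False, r: False}
  {r: True, q: True, s: False}
  {q: True, s: False, r: False}
  {r: True, s: True, q: False}
  {s: True, r: False, q: False}
  {r: True, q: True, s: True}


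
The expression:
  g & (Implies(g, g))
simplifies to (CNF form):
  g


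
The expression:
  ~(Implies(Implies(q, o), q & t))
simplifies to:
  ~q | (o & ~t)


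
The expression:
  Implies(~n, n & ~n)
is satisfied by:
  {n: True}


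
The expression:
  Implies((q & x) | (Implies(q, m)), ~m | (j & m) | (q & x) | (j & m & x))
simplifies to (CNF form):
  (j | q | ~m) & (j | x | ~m)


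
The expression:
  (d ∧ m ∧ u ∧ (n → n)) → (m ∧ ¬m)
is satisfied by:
  {u: False, m: False, d: False}
  {d: True, u: False, m: False}
  {m: True, u: False, d: False}
  {d: True, m: True, u: False}
  {u: True, d: False, m: False}
  {d: True, u: True, m: False}
  {m: True, u: True, d: False}


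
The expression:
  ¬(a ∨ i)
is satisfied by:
  {i: False, a: False}


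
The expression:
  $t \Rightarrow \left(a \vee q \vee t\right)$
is always true.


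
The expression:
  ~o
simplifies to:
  ~o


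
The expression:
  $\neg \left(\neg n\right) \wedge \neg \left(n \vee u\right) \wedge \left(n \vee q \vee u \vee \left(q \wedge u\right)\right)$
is never true.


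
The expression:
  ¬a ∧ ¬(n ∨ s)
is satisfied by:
  {n: False, a: False, s: False}


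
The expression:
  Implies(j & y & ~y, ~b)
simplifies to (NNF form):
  True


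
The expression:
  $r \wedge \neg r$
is never true.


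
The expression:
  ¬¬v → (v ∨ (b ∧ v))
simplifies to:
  True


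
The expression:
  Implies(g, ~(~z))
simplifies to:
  z | ~g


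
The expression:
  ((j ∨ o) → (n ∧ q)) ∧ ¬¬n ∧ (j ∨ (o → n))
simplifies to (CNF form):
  n ∧ (q ∨ ¬j) ∧ (q ∨ ¬o)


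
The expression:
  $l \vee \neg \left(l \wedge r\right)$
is always true.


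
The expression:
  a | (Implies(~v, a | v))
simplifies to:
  a | v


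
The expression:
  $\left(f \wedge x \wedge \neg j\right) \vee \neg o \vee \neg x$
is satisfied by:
  {f: True, o: False, x: False, j: False}
  {f: False, o: False, x: False, j: False}
  {j: True, f: True, o: False, x: False}
  {j: True, f: False, o: False, x: False}
  {x: True, f: True, o: False, j: False}
  {x: True, f: False, o: False, j: False}
  {j: True, x: True, f: True, o: False}
  {j: True, x: True, f: False, o: False}
  {o: True, f: True, j: False, x: False}
  {o: True, f: False, j: False, x: False}
  {j: True, o: True, f: True, x: False}
  {j: True, o: True, f: False, x: False}
  {x: True, o: True, f: True, j: False}


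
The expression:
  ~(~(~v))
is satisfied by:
  {v: False}


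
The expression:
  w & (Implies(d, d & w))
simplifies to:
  w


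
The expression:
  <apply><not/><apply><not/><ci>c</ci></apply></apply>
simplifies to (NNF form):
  <ci>c</ci>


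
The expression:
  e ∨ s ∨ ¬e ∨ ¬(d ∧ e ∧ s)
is always true.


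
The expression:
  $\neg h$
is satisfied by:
  {h: False}


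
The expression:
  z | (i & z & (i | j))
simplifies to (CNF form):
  z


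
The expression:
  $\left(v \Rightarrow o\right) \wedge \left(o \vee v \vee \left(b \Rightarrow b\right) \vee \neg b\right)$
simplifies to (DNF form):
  $o \vee \neg v$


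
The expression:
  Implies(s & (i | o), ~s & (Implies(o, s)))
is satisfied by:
  {i: False, s: False, o: False}
  {o: True, i: False, s: False}
  {i: True, o: False, s: False}
  {o: True, i: True, s: False}
  {s: True, o: False, i: False}


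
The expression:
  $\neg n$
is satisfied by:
  {n: False}


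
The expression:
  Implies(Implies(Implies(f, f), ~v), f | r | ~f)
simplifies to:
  True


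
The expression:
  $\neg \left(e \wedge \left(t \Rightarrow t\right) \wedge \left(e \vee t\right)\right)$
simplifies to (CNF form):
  $\neg e$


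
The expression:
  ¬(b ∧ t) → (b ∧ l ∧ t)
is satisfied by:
  {t: True, b: True}


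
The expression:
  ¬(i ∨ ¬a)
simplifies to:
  a ∧ ¬i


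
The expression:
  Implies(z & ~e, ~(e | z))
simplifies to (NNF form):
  e | ~z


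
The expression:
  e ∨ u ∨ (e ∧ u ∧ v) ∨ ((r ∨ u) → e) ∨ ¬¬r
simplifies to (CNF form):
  True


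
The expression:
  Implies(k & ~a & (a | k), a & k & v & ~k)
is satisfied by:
  {a: True, k: False}
  {k: False, a: False}
  {k: True, a: True}


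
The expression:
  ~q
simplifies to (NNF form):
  ~q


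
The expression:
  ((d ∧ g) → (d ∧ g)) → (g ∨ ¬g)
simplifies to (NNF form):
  True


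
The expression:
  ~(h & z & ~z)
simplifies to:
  True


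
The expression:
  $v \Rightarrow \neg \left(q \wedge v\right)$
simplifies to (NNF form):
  $\neg q \vee \neg v$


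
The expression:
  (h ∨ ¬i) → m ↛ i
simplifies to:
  (i ∧ ¬h) ∨ (m ∧ ¬i)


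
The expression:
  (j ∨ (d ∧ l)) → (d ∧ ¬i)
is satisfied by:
  {i: False, l: False, j: False, d: False}
  {d: True, i: False, l: False, j: False}
  {l: True, d: False, i: False, j: False}
  {d: True, l: True, i: False, j: False}
  {i: True, d: False, l: False, j: False}
  {d: True, i: True, l: False, j: False}
  {l: True, i: True, d: False, j: False}
  {j: True, d: True, i: False, l: False}
  {j: True, l: True, d: True, i: False}


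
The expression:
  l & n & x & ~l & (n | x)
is never true.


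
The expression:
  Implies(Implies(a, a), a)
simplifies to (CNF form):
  a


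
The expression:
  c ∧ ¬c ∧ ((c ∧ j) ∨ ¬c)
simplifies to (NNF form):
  False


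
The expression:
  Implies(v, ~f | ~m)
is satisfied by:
  {m: False, f: False, v: False}
  {v: True, m: False, f: False}
  {f: True, m: False, v: False}
  {v: True, f: True, m: False}
  {m: True, v: False, f: False}
  {v: True, m: True, f: False}
  {f: True, m: True, v: False}


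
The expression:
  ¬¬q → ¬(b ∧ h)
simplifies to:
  ¬b ∨ ¬h ∨ ¬q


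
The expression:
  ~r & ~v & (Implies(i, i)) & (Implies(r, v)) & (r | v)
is never true.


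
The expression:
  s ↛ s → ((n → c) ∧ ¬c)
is always true.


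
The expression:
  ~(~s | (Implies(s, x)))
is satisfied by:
  {s: True, x: False}


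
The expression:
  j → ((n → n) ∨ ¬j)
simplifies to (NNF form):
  True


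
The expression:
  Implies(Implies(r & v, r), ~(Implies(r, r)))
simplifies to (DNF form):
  False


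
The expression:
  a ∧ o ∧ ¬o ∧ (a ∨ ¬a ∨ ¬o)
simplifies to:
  False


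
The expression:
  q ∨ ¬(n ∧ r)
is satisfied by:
  {q: True, n: False, r: False}
  {q: False, n: False, r: False}
  {r: True, q: True, n: False}
  {r: True, q: False, n: False}
  {n: True, q: True, r: False}
  {n: True, q: False, r: False}
  {n: True, r: True, q: True}


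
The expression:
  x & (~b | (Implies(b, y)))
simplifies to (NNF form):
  x & (y | ~b)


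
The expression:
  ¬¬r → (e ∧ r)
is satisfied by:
  {e: True, r: False}
  {r: False, e: False}
  {r: True, e: True}


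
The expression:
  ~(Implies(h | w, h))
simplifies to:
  w & ~h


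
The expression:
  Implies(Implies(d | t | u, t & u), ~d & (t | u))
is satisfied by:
  {t: True, u: False, d: False}
  {d: True, u: False, t: False}
  {d: True, u: False, t: True}
  {u: True, d: False, t: False}
  {t: True, u: True, d: False}
  {d: True, u: True, t: False}


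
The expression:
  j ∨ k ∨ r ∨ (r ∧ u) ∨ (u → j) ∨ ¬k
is always true.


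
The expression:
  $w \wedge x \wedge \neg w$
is never true.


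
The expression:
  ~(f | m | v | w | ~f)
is never true.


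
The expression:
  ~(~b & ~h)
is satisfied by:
  {b: True, h: True}
  {b: True, h: False}
  {h: True, b: False}


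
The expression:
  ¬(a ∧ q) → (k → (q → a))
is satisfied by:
  {a: True, k: False, q: False}
  {k: False, q: False, a: False}
  {a: True, q: True, k: False}
  {q: True, k: False, a: False}
  {a: True, k: True, q: False}
  {k: True, a: False, q: False}
  {a: True, q: True, k: True}


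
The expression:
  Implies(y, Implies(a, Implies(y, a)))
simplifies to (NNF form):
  True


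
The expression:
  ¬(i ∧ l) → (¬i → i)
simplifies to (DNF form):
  i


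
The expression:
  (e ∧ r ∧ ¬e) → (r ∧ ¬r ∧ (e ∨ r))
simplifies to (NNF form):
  True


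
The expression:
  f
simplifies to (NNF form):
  f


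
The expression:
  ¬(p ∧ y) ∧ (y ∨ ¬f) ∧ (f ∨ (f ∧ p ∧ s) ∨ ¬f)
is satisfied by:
  {f: False, p: False, y: False}
  {y: True, f: False, p: False}
  {p: True, f: False, y: False}
  {y: True, f: True, p: False}


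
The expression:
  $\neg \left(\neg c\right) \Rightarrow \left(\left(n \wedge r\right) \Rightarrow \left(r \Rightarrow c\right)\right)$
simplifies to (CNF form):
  $\text{True}$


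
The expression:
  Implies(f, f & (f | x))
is always true.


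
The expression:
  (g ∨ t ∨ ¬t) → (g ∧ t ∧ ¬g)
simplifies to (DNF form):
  False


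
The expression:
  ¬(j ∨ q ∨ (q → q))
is never true.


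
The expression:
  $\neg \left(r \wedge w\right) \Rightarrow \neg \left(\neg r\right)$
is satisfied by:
  {r: True}


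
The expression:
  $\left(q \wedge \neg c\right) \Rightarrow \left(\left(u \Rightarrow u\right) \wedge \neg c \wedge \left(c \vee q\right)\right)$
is always true.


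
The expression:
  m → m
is always true.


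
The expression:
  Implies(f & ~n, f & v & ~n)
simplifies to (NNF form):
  n | v | ~f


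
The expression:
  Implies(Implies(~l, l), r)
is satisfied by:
  {r: True, l: False}
  {l: False, r: False}
  {l: True, r: True}


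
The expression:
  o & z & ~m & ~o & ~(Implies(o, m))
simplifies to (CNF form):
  False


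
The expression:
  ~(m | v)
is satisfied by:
  {v: False, m: False}


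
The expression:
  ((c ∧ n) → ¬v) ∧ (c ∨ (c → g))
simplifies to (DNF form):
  ¬c ∨ ¬n ∨ ¬v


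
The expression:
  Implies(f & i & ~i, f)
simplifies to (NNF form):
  True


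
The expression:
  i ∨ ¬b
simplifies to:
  i ∨ ¬b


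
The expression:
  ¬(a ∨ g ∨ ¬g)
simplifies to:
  False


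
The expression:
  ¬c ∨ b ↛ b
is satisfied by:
  {c: False}


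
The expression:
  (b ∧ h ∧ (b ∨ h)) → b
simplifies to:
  True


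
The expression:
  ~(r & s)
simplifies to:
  ~r | ~s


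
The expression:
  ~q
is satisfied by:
  {q: False}


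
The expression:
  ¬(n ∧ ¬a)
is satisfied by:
  {a: True, n: False}
  {n: False, a: False}
  {n: True, a: True}


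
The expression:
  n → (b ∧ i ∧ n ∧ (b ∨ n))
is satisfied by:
  {b: True, i: True, n: False}
  {b: True, i: False, n: False}
  {i: True, b: False, n: False}
  {b: False, i: False, n: False}
  {b: True, n: True, i: True}


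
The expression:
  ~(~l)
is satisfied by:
  {l: True}


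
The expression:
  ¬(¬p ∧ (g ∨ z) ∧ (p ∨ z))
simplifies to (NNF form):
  p ∨ ¬z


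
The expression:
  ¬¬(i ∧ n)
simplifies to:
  i ∧ n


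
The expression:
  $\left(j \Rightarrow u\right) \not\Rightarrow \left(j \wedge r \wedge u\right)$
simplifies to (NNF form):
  $\left(u \wedge \neg r\right) \vee \neg j$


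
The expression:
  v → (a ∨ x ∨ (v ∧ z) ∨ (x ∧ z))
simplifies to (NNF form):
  a ∨ x ∨ z ∨ ¬v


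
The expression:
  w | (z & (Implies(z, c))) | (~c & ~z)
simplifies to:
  w | (c & z) | (~c & ~z)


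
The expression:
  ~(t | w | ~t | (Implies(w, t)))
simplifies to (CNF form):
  False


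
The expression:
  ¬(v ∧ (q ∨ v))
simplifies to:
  ¬v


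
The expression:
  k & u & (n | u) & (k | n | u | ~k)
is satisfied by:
  {u: True, k: True}


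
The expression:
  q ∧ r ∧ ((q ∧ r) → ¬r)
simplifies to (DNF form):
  False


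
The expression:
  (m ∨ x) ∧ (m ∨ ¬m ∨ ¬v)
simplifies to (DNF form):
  m ∨ x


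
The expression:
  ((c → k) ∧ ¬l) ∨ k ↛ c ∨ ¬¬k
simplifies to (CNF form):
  (k ∨ ¬c) ∧ (k ∨ ¬l)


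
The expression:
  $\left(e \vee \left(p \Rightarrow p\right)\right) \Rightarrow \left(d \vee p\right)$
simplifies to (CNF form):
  $d \vee p$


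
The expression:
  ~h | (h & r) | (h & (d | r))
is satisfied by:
  {r: True, d: True, h: False}
  {r: True, h: False, d: False}
  {d: True, h: False, r: False}
  {d: False, h: False, r: False}
  {r: True, d: True, h: True}
  {r: True, h: True, d: False}
  {d: True, h: True, r: False}


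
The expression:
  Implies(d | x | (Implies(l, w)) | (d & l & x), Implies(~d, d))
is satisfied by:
  {d: True, l: True, w: False, x: False}
  {d: True, l: False, w: False, x: False}
  {d: True, x: True, l: True, w: False}
  {d: True, x: True, l: False, w: False}
  {d: True, w: True, l: True, x: False}
  {d: True, w: True, l: False, x: False}
  {d: True, w: True, x: True, l: True}
  {d: True, w: True, x: True, l: False}
  {l: True, d: False, w: False, x: False}


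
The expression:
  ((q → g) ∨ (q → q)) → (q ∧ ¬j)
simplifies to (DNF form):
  q ∧ ¬j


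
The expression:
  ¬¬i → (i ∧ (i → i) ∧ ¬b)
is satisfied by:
  {b: False, i: False}
  {i: True, b: False}
  {b: True, i: False}


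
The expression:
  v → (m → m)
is always true.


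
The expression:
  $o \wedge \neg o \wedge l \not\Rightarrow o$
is never true.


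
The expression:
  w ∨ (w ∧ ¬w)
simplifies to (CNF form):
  w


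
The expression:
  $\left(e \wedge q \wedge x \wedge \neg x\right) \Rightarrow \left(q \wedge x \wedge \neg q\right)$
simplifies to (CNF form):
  $\text{True}$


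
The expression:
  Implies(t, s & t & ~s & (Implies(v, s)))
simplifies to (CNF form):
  ~t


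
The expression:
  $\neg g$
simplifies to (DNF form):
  $\neg g$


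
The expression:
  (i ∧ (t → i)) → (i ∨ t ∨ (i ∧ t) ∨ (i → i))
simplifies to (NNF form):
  True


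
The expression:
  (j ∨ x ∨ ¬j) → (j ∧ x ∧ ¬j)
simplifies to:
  False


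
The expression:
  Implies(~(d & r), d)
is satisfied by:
  {d: True}


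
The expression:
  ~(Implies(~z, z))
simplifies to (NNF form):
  ~z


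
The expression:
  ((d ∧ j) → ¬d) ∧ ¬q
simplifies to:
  ¬q ∧ (¬d ∨ ¬j)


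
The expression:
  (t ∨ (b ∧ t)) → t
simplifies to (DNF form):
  True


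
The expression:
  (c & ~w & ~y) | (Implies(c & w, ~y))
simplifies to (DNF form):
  ~c | ~w | ~y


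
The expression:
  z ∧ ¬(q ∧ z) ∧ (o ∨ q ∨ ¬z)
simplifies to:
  o ∧ z ∧ ¬q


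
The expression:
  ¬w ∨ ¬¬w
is always true.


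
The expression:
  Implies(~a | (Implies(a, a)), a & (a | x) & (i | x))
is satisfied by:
  {a: True, i: True, x: True}
  {a: True, i: True, x: False}
  {a: True, x: True, i: False}


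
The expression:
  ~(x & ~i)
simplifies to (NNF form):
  i | ~x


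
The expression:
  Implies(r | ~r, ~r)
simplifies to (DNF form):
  ~r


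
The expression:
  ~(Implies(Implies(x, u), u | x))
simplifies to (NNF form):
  ~u & ~x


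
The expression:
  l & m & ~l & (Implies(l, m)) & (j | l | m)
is never true.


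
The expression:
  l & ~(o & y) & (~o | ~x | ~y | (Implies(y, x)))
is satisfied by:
  {l: True, o: False, y: False}
  {y: True, l: True, o: False}
  {o: True, l: True, y: False}


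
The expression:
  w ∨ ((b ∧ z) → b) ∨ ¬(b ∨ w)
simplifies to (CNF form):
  True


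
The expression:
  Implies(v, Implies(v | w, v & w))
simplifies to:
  w | ~v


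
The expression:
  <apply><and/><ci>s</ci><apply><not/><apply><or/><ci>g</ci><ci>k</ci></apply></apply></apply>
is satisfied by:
  {s: True, g: False, k: False}


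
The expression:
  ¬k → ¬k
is always true.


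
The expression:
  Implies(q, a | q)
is always true.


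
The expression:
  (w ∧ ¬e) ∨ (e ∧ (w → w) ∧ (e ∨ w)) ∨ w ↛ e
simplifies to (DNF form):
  e ∨ w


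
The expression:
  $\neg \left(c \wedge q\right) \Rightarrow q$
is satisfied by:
  {q: True}


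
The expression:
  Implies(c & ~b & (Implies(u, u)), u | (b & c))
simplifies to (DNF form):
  b | u | ~c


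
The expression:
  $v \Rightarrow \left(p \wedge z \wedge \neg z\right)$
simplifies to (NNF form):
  $\neg v$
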